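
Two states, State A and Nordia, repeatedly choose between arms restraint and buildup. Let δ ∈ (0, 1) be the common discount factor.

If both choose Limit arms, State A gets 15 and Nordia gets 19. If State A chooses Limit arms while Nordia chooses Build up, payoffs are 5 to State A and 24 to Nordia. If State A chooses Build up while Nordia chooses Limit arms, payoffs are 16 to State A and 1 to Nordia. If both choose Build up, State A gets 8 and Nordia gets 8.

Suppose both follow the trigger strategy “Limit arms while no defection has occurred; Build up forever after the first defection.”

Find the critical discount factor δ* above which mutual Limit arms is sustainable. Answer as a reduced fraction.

For State A: deviation gain 16−15 = 1, per-period punishment loss 15−8 = 7. IC gives δ ≥ 1/8.
For Nordia: gain 5, loss 11 per period, so δ ≥ 5/16.
The tighter constraint is Nordia's, so cooperation needs δ ≥ 5/16.

5/16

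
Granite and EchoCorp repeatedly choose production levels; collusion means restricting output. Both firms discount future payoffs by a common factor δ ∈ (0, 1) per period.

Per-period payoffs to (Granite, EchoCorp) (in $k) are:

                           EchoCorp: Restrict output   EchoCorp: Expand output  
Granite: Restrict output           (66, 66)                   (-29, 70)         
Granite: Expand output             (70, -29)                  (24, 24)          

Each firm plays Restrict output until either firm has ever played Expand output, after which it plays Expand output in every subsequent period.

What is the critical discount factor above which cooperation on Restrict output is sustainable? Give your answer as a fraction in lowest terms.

2/23

Cooperation forever yields 66 each period: 66/(1−δ).
Deviating yields 70 once, then 24 forever: 70 + 24δ/(1−δ).
No profitable deviation requires 66/(1−δ) ≥ 70 + 24δ/(1−δ).
Multiplying by (1−δ): 66 ≥ 70(1−δ) + 24δ = 70 − 46δ.
So 46δ ≥ 4, i.e. δ ≥ 4/46 = 2/23.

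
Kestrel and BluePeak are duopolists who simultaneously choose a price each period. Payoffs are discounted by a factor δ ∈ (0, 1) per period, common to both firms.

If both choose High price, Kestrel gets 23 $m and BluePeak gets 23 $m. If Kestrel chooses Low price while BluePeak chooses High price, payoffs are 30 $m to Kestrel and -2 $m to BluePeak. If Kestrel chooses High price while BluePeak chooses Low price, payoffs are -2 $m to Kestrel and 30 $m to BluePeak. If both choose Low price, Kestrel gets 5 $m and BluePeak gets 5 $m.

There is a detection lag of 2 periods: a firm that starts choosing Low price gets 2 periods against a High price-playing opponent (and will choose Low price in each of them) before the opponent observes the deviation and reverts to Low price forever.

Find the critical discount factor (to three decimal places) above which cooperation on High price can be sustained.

A deviator earns 30 for 2 periods, then 5 forever; cooperating earns 23 forever. Multiplying the IC by (1−δ):
23 ≥ 30(1−δ^2) + 5δ^2, so 25·δ^2 ≥ 7 and δ^2 ≥ 7/25.
δ ≥ (7/25)^(1/2) ≈ 0.529.

0.529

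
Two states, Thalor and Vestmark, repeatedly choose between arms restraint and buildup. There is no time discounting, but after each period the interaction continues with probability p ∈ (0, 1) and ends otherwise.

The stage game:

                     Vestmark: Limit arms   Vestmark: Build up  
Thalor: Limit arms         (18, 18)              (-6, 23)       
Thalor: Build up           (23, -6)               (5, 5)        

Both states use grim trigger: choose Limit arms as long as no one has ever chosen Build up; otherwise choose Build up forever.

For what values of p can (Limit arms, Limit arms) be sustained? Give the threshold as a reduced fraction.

5/18

With no time discounting, the continuation probability p plays the role of the discount factor.
Grim-trigger IC: 18/(1−p) ≥ 23 + 5p/(1−p) ⇒ p ≥ (23−18)/(23−5) = 5/18.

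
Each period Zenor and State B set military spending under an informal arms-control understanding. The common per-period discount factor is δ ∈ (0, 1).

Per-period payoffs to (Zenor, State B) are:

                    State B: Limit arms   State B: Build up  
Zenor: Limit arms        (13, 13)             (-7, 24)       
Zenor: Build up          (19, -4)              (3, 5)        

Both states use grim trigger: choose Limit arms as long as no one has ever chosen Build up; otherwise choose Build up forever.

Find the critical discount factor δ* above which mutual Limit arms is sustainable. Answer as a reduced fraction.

11/19

For Zenor: deviation gain 19−13 = 6, per-period punishment loss 13−3 = 10. IC gives δ ≥ 6/16 = 3/8.
For State B: gain 11, loss 8 per period, so δ ≥ 11/19.
The tighter constraint is State B's, so cooperation needs δ ≥ 11/19.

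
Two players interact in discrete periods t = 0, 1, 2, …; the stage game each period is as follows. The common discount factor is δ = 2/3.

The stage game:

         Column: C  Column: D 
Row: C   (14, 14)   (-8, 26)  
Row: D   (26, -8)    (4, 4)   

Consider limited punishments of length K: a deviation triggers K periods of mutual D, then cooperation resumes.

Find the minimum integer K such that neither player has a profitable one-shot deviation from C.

3

No profitable deviation requires (14−4)(δ+…+δ^K) ≥ 26−14, i.e. δ+…+δ^K ≥ 6/5 ≈ 1.2000.
With δ = 2/3, the partial sums are K=1: 0.6667, K=2: 1.1111, K=3: 1.4074.
K = 3 is the first length at which the sum reaches 1.2000.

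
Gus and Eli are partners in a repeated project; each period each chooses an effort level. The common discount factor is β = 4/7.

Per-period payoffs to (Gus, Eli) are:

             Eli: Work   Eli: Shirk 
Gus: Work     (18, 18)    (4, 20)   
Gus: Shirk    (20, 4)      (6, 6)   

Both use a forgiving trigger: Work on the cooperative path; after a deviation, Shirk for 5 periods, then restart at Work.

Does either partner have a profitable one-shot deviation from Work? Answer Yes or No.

A one-shot deviation gives 20 now, then 6 for 5 periods, then back to 18.
Gain from deviating: (20−18) today; loss: (18−6) in each of the next 5 periods.
No-deviation condition: (18−6)(β+…+β^5) ≥ 20−18, i.e. β+…+β^5 ≥ 1/6.
At β = 4/7: β+…+β^5 = 1.2521 ≥ 0.1667.
So cooperation is sustainable.

No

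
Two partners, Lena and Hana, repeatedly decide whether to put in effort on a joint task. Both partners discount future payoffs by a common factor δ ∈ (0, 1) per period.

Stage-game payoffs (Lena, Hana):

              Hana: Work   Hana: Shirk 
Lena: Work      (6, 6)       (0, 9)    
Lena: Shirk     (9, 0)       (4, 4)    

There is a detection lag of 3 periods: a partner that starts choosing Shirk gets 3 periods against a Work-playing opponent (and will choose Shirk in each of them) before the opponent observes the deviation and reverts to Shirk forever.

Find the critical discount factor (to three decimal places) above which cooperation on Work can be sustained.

A deviator earns 9 for 3 periods, then 4 forever; cooperating earns 6 forever. Multiplying the IC by (1−δ):
6 ≥ 9(1−δ^3) + 4δ^3, so 5·δ^3 ≥ 3 and δ^3 ≥ 3/5.
δ ≥ (3/5)^(1/3) ≈ 0.843.

0.843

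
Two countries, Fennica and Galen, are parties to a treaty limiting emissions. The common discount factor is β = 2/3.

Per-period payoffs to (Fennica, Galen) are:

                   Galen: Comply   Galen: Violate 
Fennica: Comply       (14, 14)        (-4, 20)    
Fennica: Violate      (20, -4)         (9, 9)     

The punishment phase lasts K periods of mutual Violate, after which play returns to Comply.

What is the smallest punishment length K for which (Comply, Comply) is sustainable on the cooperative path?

3

Need Σ_{k=1}^{K} β^k ≥ (20−14)/(14−9) = 1.2000 at β = 2/3.
At K = 2 the sum is 1.1111 < 1.2000; at K = 3 it is 1.4074 ≥ 1.2000.
So the minimum punishment length is K = 3.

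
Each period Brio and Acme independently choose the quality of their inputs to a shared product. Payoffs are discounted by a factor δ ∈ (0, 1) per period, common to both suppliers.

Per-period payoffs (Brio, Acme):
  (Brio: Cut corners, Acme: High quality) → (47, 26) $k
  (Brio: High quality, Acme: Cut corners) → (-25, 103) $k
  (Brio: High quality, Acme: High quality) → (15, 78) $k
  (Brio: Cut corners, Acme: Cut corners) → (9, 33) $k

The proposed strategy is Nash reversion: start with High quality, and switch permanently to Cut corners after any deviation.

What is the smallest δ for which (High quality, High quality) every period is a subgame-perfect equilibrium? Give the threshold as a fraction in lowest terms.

For Brio: deviation gain 47−15 = 32, per-period punishment loss 15−9 = 6. IC gives δ ≥ 32/38 = 16/19.
For Acme: gain 25, loss 45 per period, so δ ≥ 25/70 = 5/14.
The tighter constraint is Brio's, so cooperation needs δ ≥ 16/19.

16/19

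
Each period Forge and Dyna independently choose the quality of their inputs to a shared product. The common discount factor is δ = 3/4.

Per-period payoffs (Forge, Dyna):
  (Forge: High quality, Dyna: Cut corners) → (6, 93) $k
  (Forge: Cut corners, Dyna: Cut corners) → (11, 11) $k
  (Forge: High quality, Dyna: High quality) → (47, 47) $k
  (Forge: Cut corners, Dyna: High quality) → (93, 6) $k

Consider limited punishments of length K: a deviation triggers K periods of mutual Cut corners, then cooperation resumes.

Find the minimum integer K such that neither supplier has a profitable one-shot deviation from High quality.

Need Σ_{k=1}^{K} δ^k ≥ (93−47)/(47−11) = 1.2778 at δ = 3/4.
At K = 1 the sum is 0.7500 < 1.2778; at K = 2 it is 1.3125 ≥ 1.2778.
So the minimum punishment length is K = 2.

2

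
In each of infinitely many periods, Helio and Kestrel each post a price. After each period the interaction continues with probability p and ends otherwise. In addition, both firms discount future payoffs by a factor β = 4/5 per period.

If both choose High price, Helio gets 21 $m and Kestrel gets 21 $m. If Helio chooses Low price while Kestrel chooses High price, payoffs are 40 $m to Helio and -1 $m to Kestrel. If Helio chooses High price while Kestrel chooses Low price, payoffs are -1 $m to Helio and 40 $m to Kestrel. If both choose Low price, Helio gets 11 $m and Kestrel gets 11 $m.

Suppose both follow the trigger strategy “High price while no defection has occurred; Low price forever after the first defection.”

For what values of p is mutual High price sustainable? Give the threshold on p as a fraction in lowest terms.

Expected continuation weight on next period's payoff is β·p = 4/5·p, which plays the role of the discount factor.
Cooperation requires 4/5·p ≥ (40−21)/(40−11) = 19/29, hence p ≥ 95/116.

95/116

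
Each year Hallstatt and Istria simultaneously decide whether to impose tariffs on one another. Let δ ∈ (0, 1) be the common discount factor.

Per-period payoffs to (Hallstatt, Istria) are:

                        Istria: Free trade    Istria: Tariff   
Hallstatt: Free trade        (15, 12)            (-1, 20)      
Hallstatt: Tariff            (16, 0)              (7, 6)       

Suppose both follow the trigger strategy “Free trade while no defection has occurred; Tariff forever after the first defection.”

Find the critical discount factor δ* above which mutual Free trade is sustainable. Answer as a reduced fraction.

Hallstatt's threshold: (16−15)/(16−7) = 1/9.
Istria's threshold: (20−12)/(20−6) = 4/7.
1/9 < 4/7, so Istria binds and δ* = 4/7.

4/7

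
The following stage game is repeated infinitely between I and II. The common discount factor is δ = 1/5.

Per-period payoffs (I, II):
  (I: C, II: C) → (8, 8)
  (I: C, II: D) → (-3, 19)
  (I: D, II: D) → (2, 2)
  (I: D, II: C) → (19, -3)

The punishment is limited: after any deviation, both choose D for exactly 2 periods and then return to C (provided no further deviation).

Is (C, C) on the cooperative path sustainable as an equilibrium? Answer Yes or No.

IC: δ+…+δ^2 ≥ (19−8)/(8−2) = 11/6.
At δ = 1/5: partial sum = 0.2400 < 1.8333. Cooperation not sustainable.

No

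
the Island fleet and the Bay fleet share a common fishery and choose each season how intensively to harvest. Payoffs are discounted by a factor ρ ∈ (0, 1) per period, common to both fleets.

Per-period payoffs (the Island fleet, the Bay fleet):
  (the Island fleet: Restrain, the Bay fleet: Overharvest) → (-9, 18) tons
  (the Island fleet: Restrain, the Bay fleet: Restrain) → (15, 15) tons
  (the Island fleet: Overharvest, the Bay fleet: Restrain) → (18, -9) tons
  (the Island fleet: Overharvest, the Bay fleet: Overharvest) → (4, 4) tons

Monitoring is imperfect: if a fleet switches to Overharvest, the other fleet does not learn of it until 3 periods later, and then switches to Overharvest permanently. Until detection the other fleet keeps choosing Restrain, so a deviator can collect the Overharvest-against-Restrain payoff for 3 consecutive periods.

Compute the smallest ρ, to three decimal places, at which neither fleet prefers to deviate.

A deviator earns 18 for 3 periods, then 4 forever; cooperating earns 15 forever. Multiplying the IC by (1−ρ):
15 ≥ 18(1−ρ^3) + 4ρ^3, so 14·ρ^3 ≥ 3 and ρ^3 ≥ 3/14.
ρ ≥ (3/14)^(1/3) ≈ 0.598.

0.598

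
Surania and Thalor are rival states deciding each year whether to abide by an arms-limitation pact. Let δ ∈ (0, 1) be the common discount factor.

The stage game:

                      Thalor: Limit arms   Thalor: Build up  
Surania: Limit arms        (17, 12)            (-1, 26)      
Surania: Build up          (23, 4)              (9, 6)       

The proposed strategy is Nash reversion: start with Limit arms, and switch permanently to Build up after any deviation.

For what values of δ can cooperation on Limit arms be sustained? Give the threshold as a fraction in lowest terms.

7/10

Surania's threshold: (23−17)/(23−9) = 3/7.
Thalor's threshold: (26−12)/(26−6) = 7/10.
3/7 < 7/10, so Thalor binds and δ* = 7/10.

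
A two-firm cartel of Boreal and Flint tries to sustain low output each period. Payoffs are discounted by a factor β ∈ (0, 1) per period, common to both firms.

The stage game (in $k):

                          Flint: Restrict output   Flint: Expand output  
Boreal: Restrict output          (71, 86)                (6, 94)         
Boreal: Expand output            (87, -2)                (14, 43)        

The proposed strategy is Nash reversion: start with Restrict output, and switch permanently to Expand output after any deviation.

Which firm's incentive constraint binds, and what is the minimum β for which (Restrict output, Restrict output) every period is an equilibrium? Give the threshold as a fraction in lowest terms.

For Boreal: deviation gain 87−71 = 16, per-period punishment loss 71−14 = 57. IC gives β ≥ 16/73.
For Flint: gain 8, loss 43 per period, so β ≥ 8/51.
The tighter constraint is Boreal's, so cooperation needs β ≥ 16/73.

Boreal; β ≥ 16/73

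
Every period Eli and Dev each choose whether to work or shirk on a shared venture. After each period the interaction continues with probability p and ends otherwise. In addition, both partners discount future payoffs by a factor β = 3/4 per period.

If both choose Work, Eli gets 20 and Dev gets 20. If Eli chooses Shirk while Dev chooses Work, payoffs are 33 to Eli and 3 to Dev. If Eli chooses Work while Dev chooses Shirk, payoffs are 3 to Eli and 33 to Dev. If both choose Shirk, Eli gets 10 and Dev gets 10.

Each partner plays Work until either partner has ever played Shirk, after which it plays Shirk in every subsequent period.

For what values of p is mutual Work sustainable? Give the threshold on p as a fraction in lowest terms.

52/69

With continuation probability p and discount β, the effective per-period discount factor is βp.
Grim-trigger IC: βp ≥ (33−20)/(33−10) = 13/23.
So p ≥ (13/23)/(3/4) = 52/69.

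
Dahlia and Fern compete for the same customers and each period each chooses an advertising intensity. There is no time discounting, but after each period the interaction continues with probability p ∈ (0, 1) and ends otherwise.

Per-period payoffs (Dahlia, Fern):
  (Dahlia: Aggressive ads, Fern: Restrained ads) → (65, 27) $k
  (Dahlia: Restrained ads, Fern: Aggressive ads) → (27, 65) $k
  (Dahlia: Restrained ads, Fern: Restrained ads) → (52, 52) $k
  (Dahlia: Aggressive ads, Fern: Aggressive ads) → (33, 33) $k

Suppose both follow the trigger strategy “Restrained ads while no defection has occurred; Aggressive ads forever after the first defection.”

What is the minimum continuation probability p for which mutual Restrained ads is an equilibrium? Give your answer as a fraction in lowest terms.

13/32

With no time discounting, the continuation probability p plays the role of the discount factor.
Grim-trigger IC: 52/(1−p) ≥ 65 + 33p/(1−p) ⇒ p ≥ (65−52)/(65−33) = 13/32.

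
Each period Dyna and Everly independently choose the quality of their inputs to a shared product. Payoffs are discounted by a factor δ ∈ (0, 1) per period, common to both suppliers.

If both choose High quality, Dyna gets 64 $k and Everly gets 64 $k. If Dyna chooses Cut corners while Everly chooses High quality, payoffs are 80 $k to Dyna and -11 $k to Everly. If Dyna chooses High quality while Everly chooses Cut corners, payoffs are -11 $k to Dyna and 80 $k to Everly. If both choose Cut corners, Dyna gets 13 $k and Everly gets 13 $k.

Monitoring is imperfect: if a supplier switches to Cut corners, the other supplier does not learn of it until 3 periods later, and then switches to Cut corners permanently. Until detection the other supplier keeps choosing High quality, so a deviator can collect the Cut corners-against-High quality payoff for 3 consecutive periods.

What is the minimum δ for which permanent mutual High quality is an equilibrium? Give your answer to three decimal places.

A deviator earns 80 for 3 periods, then 13 forever; cooperating earns 64 forever. Multiplying the IC by (1−δ):
64 ≥ 80(1−δ^3) + 13δ^3, so 67·δ^3 ≥ 16 and δ^3 ≥ 16/67.
δ ≥ (16/67)^(1/3) ≈ 0.620.

0.620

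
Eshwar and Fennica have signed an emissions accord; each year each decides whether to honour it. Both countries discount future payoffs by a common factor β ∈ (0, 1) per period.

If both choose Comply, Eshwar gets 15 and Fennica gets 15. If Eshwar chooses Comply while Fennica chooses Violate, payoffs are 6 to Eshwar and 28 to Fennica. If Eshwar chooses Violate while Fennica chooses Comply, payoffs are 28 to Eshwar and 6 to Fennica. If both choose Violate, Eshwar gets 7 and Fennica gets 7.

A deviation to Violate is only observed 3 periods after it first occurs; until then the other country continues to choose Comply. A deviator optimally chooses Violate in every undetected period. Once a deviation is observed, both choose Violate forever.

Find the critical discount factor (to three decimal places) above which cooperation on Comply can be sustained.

0.852

A deviator earns 28 for 3 periods, then 7 forever; cooperating earns 15 forever. Multiplying the IC by (1−β):
15 ≥ 28(1−β^3) + 7β^3, so 21·β^3 ≥ 13 and β^3 ≥ 13/21.
β ≥ (13/21)^(1/3) ≈ 0.852.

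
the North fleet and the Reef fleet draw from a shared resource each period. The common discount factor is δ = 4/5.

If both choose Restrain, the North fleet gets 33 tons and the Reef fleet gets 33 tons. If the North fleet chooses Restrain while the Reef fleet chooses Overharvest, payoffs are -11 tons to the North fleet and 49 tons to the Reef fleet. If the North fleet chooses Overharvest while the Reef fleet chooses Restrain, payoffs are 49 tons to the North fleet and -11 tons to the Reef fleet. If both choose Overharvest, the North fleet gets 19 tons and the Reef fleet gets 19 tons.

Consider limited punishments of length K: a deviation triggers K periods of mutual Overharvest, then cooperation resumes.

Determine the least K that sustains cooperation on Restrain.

2

Need Σ_{k=1}^{K} δ^k ≥ (49−33)/(33−19) = 1.1429 at δ = 4/5.
At K = 1 the sum is 0.8000 < 1.1429; at K = 2 it is 1.4400 ≥ 1.1429.
So the minimum punishment length is K = 2.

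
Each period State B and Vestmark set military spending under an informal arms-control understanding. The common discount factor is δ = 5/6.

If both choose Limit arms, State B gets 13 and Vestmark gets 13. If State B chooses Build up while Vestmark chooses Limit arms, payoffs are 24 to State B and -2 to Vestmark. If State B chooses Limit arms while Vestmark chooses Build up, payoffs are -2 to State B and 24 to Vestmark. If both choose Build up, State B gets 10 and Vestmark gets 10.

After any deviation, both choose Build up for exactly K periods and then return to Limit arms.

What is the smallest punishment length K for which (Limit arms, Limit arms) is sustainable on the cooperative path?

No profitable deviation requires (13−10)(δ+…+δ^K) ≥ 24−13, i.e. δ+…+δ^K ≥ 11/3 ≈ 3.6667.
With δ = 5/6, the partial sums are K=1: 0.8333, K=2: 1.5278, …, K=6: 3.3255, K=7: 3.6046, K=8: 3.8372.
K = 8 is the first length at which the sum reaches 3.6667.

8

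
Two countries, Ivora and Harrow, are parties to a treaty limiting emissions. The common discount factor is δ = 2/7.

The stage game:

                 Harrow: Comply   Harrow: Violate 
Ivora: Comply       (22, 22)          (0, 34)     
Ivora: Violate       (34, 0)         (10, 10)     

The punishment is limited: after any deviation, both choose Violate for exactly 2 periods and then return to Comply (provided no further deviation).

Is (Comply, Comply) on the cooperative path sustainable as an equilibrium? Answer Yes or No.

No

A one-shot deviation gives 34 now, then 10 for 2 periods, then back to 22.
Gain from deviating: (34−22) today; loss: (22−10) in each of the next 2 periods.
No-deviation condition: (22−10)(δ+…+δ^2) ≥ 34−22, i.e. δ+…+δ^2 ≥ 1.
At δ = 2/7: δ+…+δ^2 = 0.3673 < 1.0000.
So cooperation is not sustainable.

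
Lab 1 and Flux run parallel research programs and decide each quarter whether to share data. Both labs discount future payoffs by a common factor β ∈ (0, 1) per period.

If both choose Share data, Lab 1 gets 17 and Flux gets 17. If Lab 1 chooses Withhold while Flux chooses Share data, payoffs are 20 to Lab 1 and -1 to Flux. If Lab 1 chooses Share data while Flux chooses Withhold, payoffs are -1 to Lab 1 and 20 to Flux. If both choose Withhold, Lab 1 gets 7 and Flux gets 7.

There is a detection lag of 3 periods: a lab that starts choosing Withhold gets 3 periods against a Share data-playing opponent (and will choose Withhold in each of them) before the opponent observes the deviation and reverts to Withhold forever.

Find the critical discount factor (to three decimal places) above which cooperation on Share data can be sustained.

0.613

Deviating for the 3 undetected periods gains 20−17 = 3 per period over cooperation, then loses 17−7 = 10 per period forever once punishment starts.
Gain: 3(1 + β + … + β^2); loss: 10·β^3/(1−β).
No profitable deviation ⇔ 3(1−β^3) ≤ 10·β^3, i.e. β^3 ≥ 3/(3+10) = 3/13.
Hence β ≥ (3/13)^(1/3) ≈ 0.613.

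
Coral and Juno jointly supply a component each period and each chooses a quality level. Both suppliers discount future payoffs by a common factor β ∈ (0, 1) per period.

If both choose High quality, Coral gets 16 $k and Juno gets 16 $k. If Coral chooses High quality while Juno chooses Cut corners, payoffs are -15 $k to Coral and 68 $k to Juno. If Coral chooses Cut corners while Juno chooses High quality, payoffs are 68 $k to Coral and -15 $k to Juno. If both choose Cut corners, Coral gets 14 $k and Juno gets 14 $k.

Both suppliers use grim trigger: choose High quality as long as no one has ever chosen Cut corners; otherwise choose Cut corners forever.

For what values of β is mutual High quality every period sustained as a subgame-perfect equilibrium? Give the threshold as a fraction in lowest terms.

Cooperation forever yields 16 each period: 16/(1−β).
Deviating yields 68 once, then 14 forever: 68 + 14β/(1−β).
No profitable deviation requires 16/(1−β) ≥ 68 + 14β/(1−β).
Multiplying by (1−β): 16 ≥ 68(1−β) + 14β = 68 − 54β.
So 54β ≥ 52, i.e. β ≥ 52/54 = 26/27.

26/27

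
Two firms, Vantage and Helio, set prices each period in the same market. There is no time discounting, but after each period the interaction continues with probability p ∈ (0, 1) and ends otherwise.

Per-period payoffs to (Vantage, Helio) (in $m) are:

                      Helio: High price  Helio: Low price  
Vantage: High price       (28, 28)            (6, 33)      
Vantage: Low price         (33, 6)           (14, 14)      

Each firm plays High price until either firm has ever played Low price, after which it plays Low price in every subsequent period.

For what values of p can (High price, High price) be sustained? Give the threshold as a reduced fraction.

Expected cooperation value is 28 + p·28 + p²·28 + … = 28/(1−p); deviation gives 33 + p·14/(1−p).
28 ≥ 33(1−p) + 14p ⇒ 19p ≥ 5 ⇒ p ≥ 5/19.

5/19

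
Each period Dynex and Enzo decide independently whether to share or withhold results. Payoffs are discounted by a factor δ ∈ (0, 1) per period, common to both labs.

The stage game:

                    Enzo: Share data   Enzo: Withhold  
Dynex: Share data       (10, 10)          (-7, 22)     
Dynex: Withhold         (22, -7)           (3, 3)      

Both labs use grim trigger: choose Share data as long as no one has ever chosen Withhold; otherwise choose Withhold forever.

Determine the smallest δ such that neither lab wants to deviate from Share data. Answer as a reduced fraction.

12/19

Under grim trigger the critical discount factor is (T−C)/(T−P) with T = 22, C = 10, P = 3.
δ* = (22−10)/(22−3) = 12/19.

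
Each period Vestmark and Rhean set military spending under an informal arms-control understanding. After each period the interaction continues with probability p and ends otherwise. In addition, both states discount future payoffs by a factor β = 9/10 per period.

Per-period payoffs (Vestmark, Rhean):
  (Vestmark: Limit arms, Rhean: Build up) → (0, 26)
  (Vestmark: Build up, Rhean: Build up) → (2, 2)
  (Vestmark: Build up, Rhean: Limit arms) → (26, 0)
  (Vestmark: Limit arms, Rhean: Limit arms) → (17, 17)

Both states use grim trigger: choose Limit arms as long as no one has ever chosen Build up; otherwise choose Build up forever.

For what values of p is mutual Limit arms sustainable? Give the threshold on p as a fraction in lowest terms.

Expected continuation weight on next period's payoff is β·p = 9/10·p, which plays the role of the discount factor.
Cooperation requires 9/10·p ≥ (26−17)/(26−2) = 3/8, hence p ≥ 5/12.

5/12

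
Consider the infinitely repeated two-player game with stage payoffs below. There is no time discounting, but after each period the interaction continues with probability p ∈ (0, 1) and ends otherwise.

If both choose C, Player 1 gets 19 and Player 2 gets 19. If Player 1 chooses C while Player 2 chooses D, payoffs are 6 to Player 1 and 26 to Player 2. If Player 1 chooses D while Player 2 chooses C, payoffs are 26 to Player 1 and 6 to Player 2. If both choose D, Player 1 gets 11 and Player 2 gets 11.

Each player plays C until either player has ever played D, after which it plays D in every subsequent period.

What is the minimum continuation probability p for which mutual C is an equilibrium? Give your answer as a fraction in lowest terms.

With no time discounting, the continuation probability p plays the role of the discount factor.
Grim-trigger IC: 19/(1−p) ≥ 26 + 11p/(1−p) ⇒ p ≥ (26−19)/(26−11) = 7/15.

7/15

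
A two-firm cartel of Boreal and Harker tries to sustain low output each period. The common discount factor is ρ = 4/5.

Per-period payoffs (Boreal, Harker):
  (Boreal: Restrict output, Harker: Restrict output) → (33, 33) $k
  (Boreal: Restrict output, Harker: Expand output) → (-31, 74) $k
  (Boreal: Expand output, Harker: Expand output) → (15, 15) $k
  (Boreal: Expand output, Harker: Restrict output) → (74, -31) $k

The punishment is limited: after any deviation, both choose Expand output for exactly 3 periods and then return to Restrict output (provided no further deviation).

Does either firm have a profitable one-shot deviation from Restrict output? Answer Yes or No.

A one-shot deviation gives 74 now, then 15 for 3 periods, then back to 33.
Gain from deviating: (74−33) today; loss: (33−15) in each of the next 3 periods.
No-deviation condition: (33−15)(ρ+…+ρ^3) ≥ 74−33, i.e. ρ+…+ρ^3 ≥ 41/18.
At ρ = 4/5: ρ+…+ρ^3 = 1.9520 < 2.2778.
So cooperation is not sustainable.

Yes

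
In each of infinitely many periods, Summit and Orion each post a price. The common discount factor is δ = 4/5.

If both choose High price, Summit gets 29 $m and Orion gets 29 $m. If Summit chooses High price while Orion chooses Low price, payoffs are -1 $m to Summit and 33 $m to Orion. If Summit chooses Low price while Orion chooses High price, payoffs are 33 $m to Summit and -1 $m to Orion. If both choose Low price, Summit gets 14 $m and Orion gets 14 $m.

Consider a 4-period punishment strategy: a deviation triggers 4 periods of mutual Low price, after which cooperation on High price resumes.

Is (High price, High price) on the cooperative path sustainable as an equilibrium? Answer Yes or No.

Yes

IC: δ+…+δ^4 ≥ (33−29)/(29−14) = 4/15.
At δ = 4/5: partial sum = 2.3616 ≥ 0.2667. Cooperation sustainable.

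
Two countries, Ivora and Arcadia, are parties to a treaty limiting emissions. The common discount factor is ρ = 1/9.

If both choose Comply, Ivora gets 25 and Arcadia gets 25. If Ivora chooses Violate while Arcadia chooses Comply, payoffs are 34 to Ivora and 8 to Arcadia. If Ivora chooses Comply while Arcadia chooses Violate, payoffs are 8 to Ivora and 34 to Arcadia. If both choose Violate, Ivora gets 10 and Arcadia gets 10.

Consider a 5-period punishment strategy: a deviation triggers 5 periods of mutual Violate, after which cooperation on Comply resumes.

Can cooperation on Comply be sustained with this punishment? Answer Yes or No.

No

Comparing payoff streams over the 6 periods until play realigns: cooperate → 25(1+ρ+…+ρ^5); deviate → 34 + 10(ρ+…+ρ^5).
Cooperation is sustained iff (25−10)(ρ+…+ρ^5) ≥ 34−25.
ρ+…+ρ^5 = 1/9·(1−(1/9)^5)/(1−1/9) = 0.1250, and (34−25)/(25−10) = 0.6000.
0.1250 < 0.6000, so cooperation is not sustainable.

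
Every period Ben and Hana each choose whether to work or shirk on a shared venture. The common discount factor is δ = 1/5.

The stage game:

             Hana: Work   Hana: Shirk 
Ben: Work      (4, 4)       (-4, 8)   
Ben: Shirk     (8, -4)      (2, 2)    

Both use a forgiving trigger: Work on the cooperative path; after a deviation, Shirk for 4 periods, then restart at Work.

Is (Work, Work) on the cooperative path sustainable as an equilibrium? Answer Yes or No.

No

IC: δ+…+δ^4 ≥ (8−4)/(4−2) = 2.
At δ = 1/5: partial sum = 0.2496 < 2.0000. Cooperation not sustainable.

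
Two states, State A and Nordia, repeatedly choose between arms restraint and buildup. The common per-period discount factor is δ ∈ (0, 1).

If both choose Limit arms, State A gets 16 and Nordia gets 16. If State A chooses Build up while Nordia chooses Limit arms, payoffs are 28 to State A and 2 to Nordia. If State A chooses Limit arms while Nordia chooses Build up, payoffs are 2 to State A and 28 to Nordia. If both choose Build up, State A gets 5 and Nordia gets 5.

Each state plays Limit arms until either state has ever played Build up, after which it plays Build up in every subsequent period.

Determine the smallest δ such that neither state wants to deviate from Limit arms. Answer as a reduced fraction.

12/23

16/(1−δ) ≥ 28 + 5δ/(1−δ)
16 ≥ 28 − 23δ
δ ≥ 12/23.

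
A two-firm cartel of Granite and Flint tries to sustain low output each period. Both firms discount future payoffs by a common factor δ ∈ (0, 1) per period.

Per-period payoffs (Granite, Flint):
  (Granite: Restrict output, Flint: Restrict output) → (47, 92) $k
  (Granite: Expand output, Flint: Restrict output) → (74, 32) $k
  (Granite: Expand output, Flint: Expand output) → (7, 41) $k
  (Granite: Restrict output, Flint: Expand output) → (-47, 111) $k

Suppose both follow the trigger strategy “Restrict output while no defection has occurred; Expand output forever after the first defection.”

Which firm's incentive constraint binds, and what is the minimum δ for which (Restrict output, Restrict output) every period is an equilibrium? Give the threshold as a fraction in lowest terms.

Granite; δ ≥ 27/67

For Granite: deviation gain 74−47 = 27, per-period punishment loss 47−7 = 40. IC gives δ ≥ 27/67.
For Flint: gain 19, loss 51 per period, so δ ≥ 19/70.
The tighter constraint is Granite's, so cooperation needs δ ≥ 27/67.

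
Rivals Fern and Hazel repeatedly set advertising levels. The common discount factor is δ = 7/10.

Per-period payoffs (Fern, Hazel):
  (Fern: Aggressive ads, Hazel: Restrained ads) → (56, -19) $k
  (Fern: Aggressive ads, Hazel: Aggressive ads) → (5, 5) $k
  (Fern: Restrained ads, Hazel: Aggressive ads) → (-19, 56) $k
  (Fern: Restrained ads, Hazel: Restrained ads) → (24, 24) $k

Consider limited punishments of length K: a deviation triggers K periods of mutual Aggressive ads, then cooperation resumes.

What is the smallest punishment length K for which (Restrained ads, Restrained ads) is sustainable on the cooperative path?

4

No profitable deviation requires (24−5)(δ+…+δ^K) ≥ 56−24, i.e. δ+…+δ^K ≥ 32/19 ≈ 1.6842.
With δ = 7/10, the partial sums are K=1: 0.7000, K=2: 1.1900, K=3: 1.5330, K=4: 1.7731.
K = 4 is the first length at which the sum reaches 1.6842.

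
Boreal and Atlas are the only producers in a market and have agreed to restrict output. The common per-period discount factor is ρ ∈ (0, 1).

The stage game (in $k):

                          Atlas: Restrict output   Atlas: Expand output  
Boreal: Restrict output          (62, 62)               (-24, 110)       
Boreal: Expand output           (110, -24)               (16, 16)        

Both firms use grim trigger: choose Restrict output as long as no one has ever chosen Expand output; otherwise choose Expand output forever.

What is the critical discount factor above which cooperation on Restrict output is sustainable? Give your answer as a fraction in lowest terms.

24/47

62/(1−ρ) ≥ 110 + 16ρ/(1−ρ)
62 ≥ 110 − 94ρ
ρ ≥ 48/94 = 24/47.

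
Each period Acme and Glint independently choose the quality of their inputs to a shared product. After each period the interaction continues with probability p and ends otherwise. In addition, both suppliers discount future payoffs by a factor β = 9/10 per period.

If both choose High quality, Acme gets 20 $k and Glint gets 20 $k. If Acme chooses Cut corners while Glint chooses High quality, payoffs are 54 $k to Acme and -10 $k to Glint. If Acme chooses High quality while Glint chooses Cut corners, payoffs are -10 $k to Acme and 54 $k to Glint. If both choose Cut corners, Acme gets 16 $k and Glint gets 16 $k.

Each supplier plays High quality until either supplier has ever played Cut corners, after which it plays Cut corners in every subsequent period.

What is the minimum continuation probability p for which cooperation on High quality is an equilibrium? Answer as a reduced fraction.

170/171

Expected continuation weight on next period's payoff is β·p = 9/10·p, which plays the role of the discount factor.
Cooperation requires 9/10·p ≥ (54−20)/(54−16) = 17/19, hence p ≥ 170/171.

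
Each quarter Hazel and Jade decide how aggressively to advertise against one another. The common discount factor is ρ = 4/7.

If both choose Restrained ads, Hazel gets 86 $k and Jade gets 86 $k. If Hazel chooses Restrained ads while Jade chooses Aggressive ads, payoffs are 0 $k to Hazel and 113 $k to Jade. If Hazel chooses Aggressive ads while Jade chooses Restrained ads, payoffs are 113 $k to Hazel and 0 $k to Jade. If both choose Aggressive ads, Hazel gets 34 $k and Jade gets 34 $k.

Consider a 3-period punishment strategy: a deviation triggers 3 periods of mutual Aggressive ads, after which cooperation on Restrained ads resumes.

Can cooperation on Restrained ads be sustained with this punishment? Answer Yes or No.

Yes

A one-shot deviation gives 113 now, then 34 for 3 periods, then back to 86.
Gain from deviating: (113−86) today; loss: (86−34) in each of the next 3 periods.
No-deviation condition: (86−34)(ρ+…+ρ^3) ≥ 113−86, i.e. ρ+…+ρ^3 ≥ 27/52.
At ρ = 4/7: ρ+…+ρ^3 = 1.0845 ≥ 0.5192.
So cooperation is sustainable.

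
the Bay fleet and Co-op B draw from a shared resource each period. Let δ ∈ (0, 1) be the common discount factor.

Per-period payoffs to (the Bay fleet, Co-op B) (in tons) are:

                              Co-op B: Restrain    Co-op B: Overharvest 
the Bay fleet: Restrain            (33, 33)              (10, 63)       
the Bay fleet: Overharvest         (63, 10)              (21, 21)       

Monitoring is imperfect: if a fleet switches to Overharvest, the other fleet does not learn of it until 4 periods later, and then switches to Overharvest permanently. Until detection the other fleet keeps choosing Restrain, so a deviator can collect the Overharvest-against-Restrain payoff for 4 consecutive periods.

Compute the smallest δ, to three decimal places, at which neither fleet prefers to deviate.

0.919

A deviator earns 63 for 4 periods, then 21 forever; cooperating earns 33 forever. Multiplying the IC by (1−δ):
33 ≥ 63(1−δ^4) + 21δ^4, so 42·δ^4 ≥ 30 and δ^4 ≥ 5/7.
δ ≥ (5/7)^(1/4) ≈ 0.919.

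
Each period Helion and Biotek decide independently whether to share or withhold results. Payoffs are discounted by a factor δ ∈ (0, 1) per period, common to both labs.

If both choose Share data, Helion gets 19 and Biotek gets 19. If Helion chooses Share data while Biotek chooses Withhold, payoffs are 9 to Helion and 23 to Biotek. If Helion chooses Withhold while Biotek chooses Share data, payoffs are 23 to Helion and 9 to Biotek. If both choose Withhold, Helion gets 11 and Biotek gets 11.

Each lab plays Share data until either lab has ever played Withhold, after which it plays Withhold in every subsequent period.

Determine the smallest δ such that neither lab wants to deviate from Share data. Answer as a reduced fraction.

Cooperation forever yields 19 each period: 19/(1−δ).
Deviating yields 23 once, then 11 forever: 23 + 11δ/(1−δ).
No profitable deviation requires 19/(1−δ) ≥ 23 + 11δ/(1−δ).
Multiplying by (1−δ): 19 ≥ 23(1−δ) + 11δ = 23 − 12δ.
So 12δ ≥ 4, i.e. δ ≥ 4/12 = 1/3.

1/3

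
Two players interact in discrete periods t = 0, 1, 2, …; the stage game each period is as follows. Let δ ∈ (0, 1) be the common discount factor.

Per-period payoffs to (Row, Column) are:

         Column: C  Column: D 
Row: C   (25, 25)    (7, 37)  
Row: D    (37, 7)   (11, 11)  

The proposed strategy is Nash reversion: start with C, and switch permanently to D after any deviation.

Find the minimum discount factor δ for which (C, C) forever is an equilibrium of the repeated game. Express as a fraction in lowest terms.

6/13

25/(1−δ) ≥ 37 + 11δ/(1−δ)
25 ≥ 37 − 26δ
δ ≥ 12/26 = 6/13.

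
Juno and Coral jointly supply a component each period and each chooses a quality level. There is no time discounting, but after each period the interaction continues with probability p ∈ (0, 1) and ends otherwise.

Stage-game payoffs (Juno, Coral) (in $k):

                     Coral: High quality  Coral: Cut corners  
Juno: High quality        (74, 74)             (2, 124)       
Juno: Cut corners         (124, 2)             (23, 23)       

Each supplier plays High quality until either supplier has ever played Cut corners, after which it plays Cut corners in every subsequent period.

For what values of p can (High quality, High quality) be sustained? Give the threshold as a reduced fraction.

50/101

With no time discounting, the continuation probability p plays the role of the discount factor.
Grim-trigger IC: 74/(1−p) ≥ 124 + 23p/(1−p) ⇒ p ≥ (124−74)/(124−23) = 50/101.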